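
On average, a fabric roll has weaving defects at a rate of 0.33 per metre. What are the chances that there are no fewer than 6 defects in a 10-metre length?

0.1171

Over the interval, μ = 0.33 × 10 = 3.3 (a 10-metre length = 10 metres).
P(N ≥ 6) = 1 − P(N ≤ 5) = 1 − Σ_{j=0}^{5} e^(−μ) μ^j/j! ≈ 0.1171.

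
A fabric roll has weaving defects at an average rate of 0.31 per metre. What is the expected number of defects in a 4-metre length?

1.24

E[N] = λt = 0.31 × 4 = 1.24 (a 4-metre length = 4 metres).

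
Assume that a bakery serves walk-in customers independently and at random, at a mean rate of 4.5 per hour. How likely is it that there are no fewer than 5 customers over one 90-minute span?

Over the interval, μ = 4.5 × 1.5 = 6.75 (a 90-minute span = 1.5 hours).
P(N ≥ 5) = 1 − P(N ≤ 4) = 1 − Σ_{j=0}^{4} e^(−μ) μ^j/j! ≈ 0.8030.

0.8030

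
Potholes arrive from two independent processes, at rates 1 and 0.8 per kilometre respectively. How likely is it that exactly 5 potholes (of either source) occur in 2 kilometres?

Independent Poisson processes superpose: combined rate λ = 1 + 0.8 = 1.8 per kilometre.
Over the interval, μ = 1.8 × 2 = 3.6 (2 kilometres).
P(N = 5) = e^(−3.6) · 3.6^5/5! ≈ 0.1377.

0.1377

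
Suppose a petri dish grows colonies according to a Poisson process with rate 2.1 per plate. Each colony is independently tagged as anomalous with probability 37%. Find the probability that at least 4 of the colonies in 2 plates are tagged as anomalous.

0.0726

Thinning: the colonies that are tagged as anomalous themselves form a Poisson process with rate 0.37 × 2.1 = 0.777 per plate.
Over the interval, μ = 0.777 × 2 = 1.554 (2 plates).
P(N ≥ 4) = 1 − P(N ≤ 3) ≈ 0.0726.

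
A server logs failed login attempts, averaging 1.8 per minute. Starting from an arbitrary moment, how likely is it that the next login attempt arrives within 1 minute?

0.8347

Inter-arrival times are exponential with rate λ = 1.8 per minute.
P(T ≤ 1) = 1 − e^(−λt) = 1 − e^(−1.8 × 1) = 1 − e^(−1.8) ≈ 0.8347.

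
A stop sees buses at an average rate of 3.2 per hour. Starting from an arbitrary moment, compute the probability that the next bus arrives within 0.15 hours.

Inter-arrival times are exponential with rate λ = 3.2 per hour.
P(T ≤ 0.15) = 1 − e^(−λt) = 1 − e^(−3.2 × 0.15) = 1 − e^(−0.48) ≈ 0.3812.

0.3812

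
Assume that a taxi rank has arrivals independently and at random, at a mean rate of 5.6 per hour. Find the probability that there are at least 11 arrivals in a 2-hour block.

0.5638

Over the interval, μ = 5.6 × 2 = 11.2 (a 2-hour block = 2 hours).
P(N ≥ 11) = 1 − P(N ≤ 10) = 1 − Σ_{j=0}^{10} e^(−μ) μ^j/j! ≈ 0.5638.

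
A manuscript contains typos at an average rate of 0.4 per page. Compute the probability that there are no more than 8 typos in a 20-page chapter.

0.5925

Over the interval, μ = 0.4 × 20 = 8 (a 20-page chapter = 20 pages).
P(N ≤ 8) = Σ_{j=0}^{8} e^(−μ) μ^j/j! ≈ 0.5925.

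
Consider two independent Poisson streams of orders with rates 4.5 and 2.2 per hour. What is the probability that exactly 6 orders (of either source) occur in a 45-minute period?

Independent Poisson processes superpose: combined rate λ = 4.5 + 2.2 = 6.7 per hour.
Over the interval, μ = 6.7 × 0.75 = 5.025 (a 45-minute period = 0.75 hours).
P(N = 6) = e^(−5.025) · 5.025^6/6! ≈ 0.1469.

0.1469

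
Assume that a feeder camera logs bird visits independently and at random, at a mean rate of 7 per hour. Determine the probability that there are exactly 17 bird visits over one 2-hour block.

0.0713

Over the interval, μ = 7 × 2 = 14 (a 2-hour block = 2 hours).
P(N = 17) = e^(−μ) μ^17/17! = e^(−14) · 14^17/355687428096000 ≈ 0.0713.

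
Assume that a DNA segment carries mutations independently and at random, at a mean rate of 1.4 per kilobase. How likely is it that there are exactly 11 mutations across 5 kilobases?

0.0452

Over the interval, μ = 1.4 × 5 = 7 (5 kilobases).
P(N = 11) = e^(−μ) μ^11/11! = e^(−7) · 7^11/39916800 ≈ 0.0452.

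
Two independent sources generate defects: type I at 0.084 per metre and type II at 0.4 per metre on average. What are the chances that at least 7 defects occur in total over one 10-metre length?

Independent Poisson processes superpose: combined rate λ = 0.084 + 0.4 = 0.484 per metre.
Over the interval, μ = 0.484 × 10 = 4.84 (a 10-metre length = 10 metres).
P(N ≥ 7) = 1 − P(N ≤ 6) ≈ 0.2148.

0.2148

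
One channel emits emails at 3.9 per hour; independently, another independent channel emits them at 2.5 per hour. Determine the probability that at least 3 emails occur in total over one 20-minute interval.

0.3594

Independent Poisson processes superpose: combined rate λ = 3.9 + 2.5 = 6.4 per hour.
Over the interval, μ = 6.4 × 1/3 ≈ 2.13333 (a 20-minute interval = 1/3 hours).
P(N ≥ 3) = 1 − P(N ≤ 2) ≈ 0.3594.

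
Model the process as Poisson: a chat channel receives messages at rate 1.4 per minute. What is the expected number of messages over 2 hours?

168

E[N] = λt = 1.4 × 120 = 168 (2 hours = 120 minutes).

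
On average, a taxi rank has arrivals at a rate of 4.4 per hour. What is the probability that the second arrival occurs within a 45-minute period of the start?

0.8414

Over the interval, μ = 4.4 × 0.75 = 3.3 (a 45-minute period = 0.75 hours).
The second arrival falls in the interval iff at least 2 events occur there: P(S_2 ≤ t) = P(N ≥ 2) = 1 − P(N ≤ 1) ≈ 0.8414.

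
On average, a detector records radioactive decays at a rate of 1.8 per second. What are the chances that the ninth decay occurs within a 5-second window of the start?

Over the interval, μ = 1.8 × 5 = 9 (a 5-second window = 5 seconds).
The ninth arrival falls in the interval iff at least 9 events occur there: P(S_9 ≤ t) = P(N ≥ 9) = 1 − P(N ≤ 8) ≈ 0.5443.

0.5443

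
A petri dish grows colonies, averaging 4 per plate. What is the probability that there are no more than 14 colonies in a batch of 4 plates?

0.3675

Over the interval, μ = 4 × 4 = 16 (a batch of 4 plates = 4 plates).
P(N ≤ 14) = Σ_{j=0}^{14} e^(−μ) μ^j/j! ≈ 0.3675.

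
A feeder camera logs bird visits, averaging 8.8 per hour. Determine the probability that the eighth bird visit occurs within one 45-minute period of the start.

Over the interval, μ = 8.8 × 0.75 = 6.6 (a 45-minute period = 0.75 hours).
The eighth arrival falls in the interval iff at least 8 events occur there: P(S_8 ≤ t) = P(N ≥ 8) = 1 − P(N ≤ 7) ≈ 0.3419.

0.3419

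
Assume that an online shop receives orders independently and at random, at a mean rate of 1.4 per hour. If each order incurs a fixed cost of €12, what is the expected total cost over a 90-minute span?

€25.2

E[N] = 1.4 × 1.5 = 2.1 (a 90-minute span = 1.5 hours); E[cost] = 2.1 × €12 = €25.2.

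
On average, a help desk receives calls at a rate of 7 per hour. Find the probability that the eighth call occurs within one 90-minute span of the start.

0.8215

Over the interval, μ = 7 × 1.5 = 10.5 (a 90-minute span = 1.5 hours).
The eighth arrival falls in the interval iff at least 8 events occur there: P(S_8 ≤ t) = P(N ≥ 8) = 1 − P(N ≤ 7) ≈ 0.8215.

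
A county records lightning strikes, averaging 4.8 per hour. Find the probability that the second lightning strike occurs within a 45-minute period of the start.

Over the interval, μ = 4.8 × 0.75 = 3.6 (a 45-minute period = 0.75 hours).
The second arrival falls in the interval iff at least 2 events occur there: P(S_2 ≤ t) = P(N ≥ 2) = 1 − P(N ≤ 1) ≈ 0.8743.

0.8743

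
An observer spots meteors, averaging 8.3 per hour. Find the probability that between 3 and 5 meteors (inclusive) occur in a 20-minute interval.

0.4603

Over the interval, μ = 8.3 × 1/3 ≈ 2.76667 (a 20-minute interval = 1/3 hours).
P(3 ≤ N ≤ 5) = Σ_{j=3}^{5} e^(−2.76667) · 2.76667^j/j! ≈ 0.4603.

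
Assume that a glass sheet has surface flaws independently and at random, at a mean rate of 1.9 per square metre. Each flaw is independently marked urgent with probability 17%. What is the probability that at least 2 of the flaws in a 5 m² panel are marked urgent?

Thinning: the flaws that are marked urgent themselves form a Poisson process with rate 0.17 × 1.9 = 0.323 per square metre.
Over the interval, μ = 0.323 × 5 = 1.615 (a 5 m² panel = 5 square metres).
P(N ≥ 2) = 1 − P(N ≤ 1) ≈ 0.4799.

0.4799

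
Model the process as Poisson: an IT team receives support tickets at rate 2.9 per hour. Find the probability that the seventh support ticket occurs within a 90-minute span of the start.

Over the interval, μ = 2.9 × 1.5 = 4.35 (a 90-minute span = 1.5 hours).
The seventh arrival falls in the interval iff at least 7 events occur there: P(S_7 ≤ t) = P(N ≥ 7) = 1 − P(N ≤ 6) ≈ 0.1502.

0.1502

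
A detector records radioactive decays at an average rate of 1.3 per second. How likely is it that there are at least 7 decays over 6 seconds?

Over the interval, μ = 1.3 × 6 = 7.8 (6 seconds).
P(N ≥ 7) = 1 − P(N ≤ 6) = 1 − Σ_{j=0}^{6} e^(−μ) μ^j/j! ≈ 0.6616.

0.6616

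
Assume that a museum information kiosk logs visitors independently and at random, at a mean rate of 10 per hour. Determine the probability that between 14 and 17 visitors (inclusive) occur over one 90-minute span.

0.3856

Over the interval, μ = 10 × 1.5 = 15 (a 90-minute span = 1.5 hours).
P(14 ≤ N ≤ 17) = Σ_{j=14}^{17} e^(−15) · 15^j/j! ≈ 0.3856.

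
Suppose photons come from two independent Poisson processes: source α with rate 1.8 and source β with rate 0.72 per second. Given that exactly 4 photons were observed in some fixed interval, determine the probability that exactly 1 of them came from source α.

0.0666

Given the total, each event is independently from source α with probability p = λ_α/(λ_α+λ_β) = 1.8/2.52 ≈ 0.7143.
So K ~ Binomial(4, 1.8/2.52): P(K = 1) = C(4,1) · (1.8/2.52)^1 · (0.72/2.52)^3 ≈ 0.0666.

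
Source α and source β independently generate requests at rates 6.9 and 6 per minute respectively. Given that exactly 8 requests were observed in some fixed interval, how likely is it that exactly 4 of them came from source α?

0.2682

Given the total, each event is independently from source α with probability p = λ_α/(λ_α+λ_β) = 6.9/12.9 ≈ 0.5349.
So K ~ Binomial(8, 6.9/12.9): P(K = 4) = C(8,4) · (6.9/12.9)^4 · (6/12.9)^4 ≈ 0.2682.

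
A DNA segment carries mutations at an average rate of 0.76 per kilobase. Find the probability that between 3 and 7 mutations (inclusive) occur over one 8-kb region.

Over the interval, μ = 0.76 × 8 = 6.08 (an 8-kb region = 8 kilobases).
P(3 ≤ N ≤ 7) = Σ_{j=3}^{7} e^(−6.08) · 6.08^j/j! ≈ 0.6744.

0.6744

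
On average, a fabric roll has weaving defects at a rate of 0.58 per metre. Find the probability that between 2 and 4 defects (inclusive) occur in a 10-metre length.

0.2921

Over the interval, μ = 0.58 × 10 = 5.8 (a 10-metre length = 10 metres).
P(2 ≤ N ≤ 4) = Σ_{j=2}^{4} e^(−5.8) · 5.8^j/j! ≈ 0.2921.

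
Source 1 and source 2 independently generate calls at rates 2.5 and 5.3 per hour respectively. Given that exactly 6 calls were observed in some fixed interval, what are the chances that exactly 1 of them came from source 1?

0.2785

Given the total, each event is independently from source 1 with probability p = λ_1/(λ_1+λ_2) = 2.5/7.8 ≈ 0.3205.
So K ~ Binomial(6, 2.5/7.8): P(K = 1) = C(6,1) · (2.5/7.8)^1 · (5.3/7.8)^5 ≈ 0.2785.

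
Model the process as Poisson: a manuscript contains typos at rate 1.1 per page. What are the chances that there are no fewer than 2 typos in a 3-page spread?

Over the interval, μ = 1.1 × 3 = 3.3 (a 3-page spread = 3 pages).
P(N ≥ 2) = 1 − P(N ≤ 1) = 1 − Σ_{j=0}^{1} e^(−μ) μ^j/j! ≈ 0.8414.

0.8414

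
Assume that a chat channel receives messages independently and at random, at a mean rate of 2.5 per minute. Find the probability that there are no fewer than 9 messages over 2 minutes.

Over the interval, μ = 2.5 × 2 = 5 (2 minutes).
P(N ≥ 9) = 1 − P(N ≤ 8) = 1 − Σ_{j=0}^{8} e^(−μ) μ^j/j! ≈ 0.0681.

0.0681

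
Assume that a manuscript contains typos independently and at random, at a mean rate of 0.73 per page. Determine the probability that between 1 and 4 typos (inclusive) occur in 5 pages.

0.6709

Over the interval, μ = 0.73 × 5 = 3.65 (5 pages).
P(1 ≤ N ≤ 4) = Σ_{j=1}^{4} e^(−3.65) · 3.65^j/j! ≈ 0.6709.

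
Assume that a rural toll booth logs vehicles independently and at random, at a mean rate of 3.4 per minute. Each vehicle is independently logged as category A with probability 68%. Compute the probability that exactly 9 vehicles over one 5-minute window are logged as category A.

0.0969

Thinning: the vehicles that are logged as category A themselves form a Poisson process with rate 0.68 × 3.4 = 2.312 per minute.
Over the interval, μ = 2.312 × 5 = 11.56 (a 5-minute window = 5 minutes).
P(N = 9) = e^(−11.56) · 11.56^9/9! ≈ 0.0969.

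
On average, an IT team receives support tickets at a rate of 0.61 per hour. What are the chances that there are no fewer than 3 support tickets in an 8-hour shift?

0.8649

Over the interval, μ = 0.61 × 8 = 4.88 (an 8-hour shift = 8 hours).
P(N ≥ 3) = 1 − P(N ≤ 2) = 1 − Σ_{j=0}^{2} e^(−μ) μ^j/j! ≈ 0.8649.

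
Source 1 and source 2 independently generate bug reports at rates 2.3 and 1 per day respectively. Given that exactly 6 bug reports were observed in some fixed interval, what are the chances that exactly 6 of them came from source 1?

0.1146

Given the total, each event is independently from source 1 with probability p = λ_1/(λ_1+λ_2) = 2.3/3.3 ≈ 0.6970.
So K ~ Binomial(6, 2.3/3.3): P(K = 6) = C(6,6) · (2.3/3.3)^6 · (1/3.3)^0 ≈ 0.1146.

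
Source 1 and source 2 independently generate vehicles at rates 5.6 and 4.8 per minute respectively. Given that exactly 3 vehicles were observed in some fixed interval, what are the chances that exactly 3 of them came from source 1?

0.1561

Given the total, each event is independently from source 1 with probability p = λ_1/(λ_1+λ_2) = 5.6/10.4 ≈ 0.5385.
So K ~ Binomial(3, 5.6/10.4): P(K = 3) = C(3,3) · (5.6/10.4)^3 · (4.8/10.4)^0 ≈ 0.1561.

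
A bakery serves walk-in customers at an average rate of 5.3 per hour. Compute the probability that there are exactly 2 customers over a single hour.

0.0701

With mean μ = 5.3 per hour,
P(N = 2) = e^(−μ) μ^2/2! = e^(−5.3) · 5.3^2/2 ≈ 0.0701.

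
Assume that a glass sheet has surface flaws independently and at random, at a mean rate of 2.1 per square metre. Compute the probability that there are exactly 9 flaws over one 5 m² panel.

Over the interval, μ = 2.1 × 5 = 10.5 (a 5 m² panel = 5 square metres).
P(N = 9) = e^(−μ) μ^9/9! = e^(−10.5) · 10.5^9/362880 ≈ 0.1177.

0.1177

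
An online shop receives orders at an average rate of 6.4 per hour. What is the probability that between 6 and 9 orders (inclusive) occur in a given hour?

0.5021

With mean μ = 6.4 per hour,
P(6 ≤ N ≤ 9) = Σ_{j=6}^{9} e^(−6.4) · 6.4^j/j! ≈ 0.5021.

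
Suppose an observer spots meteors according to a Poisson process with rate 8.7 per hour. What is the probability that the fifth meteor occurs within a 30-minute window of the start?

Over the interval, μ = 8.7 × 0.5 = 4.35 (a 30-minute window = 0.5 hours).
The fifth arrival falls in the interval iff at least 5 events occur there: P(S_5 ≤ t) = P(N ≥ 5) = 1 − P(N ≤ 4) ≈ 0.4392.

0.4392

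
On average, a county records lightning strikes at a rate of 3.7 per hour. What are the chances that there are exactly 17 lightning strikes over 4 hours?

0.0824

Over the interval, μ = 3.7 × 4 = 14.8 (4 hours).
P(N = 17) = e^(−μ) μ^17/17! = e^(−14.8) · 14.8^17/355687428096000 ≈ 0.0824.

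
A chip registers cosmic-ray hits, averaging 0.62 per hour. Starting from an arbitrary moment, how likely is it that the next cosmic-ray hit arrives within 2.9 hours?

0.8344

Inter-arrival times are exponential with rate λ = 0.62 per hour.
P(T ≤ 2.9) = 1 − e^(−λt) = 1 − e^(−0.62 × 2.9) = 1 − e^(−1.798) ≈ 0.8344.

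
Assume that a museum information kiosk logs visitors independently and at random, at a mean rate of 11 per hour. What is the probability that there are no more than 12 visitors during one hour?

With mean μ = 11 per hour,
P(N ≤ 12) = Σ_{j=0}^{12} e^(−μ) μ^j/j! ≈ 0.6887.

0.6887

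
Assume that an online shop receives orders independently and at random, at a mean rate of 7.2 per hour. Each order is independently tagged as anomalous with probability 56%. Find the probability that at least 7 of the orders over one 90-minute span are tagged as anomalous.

0.4014

Thinning: the orders that are tagged as anomalous themselves form a Poisson process with rate 0.56 × 7.2 = 4.032 per hour.
Over the interval, μ = 4.032 × 1.5 = 6.048 (a 90-minute span = 1.5 hours).
P(N ≥ 7) = 1 − P(N ≤ 6) ≈ 0.4014.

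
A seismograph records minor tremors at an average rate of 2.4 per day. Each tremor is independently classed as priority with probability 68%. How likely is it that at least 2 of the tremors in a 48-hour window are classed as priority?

Thinning: the tremors that are classed as priority themselves form a Poisson process with rate 0.68 × 2.4 = 1.632 per day.
Over the interval, μ = 1.632 × 2 = 3.264 (a 48-hour window = 2 days).
P(N ≥ 2) = 1 − P(N ≤ 1) ≈ 0.8370.

0.8370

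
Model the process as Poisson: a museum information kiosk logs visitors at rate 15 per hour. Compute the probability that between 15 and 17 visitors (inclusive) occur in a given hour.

0.2832

With mean μ = 15 per hour,
P(15 ≤ N ≤ 17) = Σ_{j=15}^{17} e^(−15) · 15^j/j! ≈ 0.2832.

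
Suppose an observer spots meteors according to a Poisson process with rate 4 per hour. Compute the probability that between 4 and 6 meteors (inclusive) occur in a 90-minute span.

Over the interval, μ = 4 × 1.5 = 6 (a 90-minute span = 1.5 hours).
P(4 ≤ N ≤ 6) = Σ_{j=4}^{6} e^(−6) · 6^j/j! ≈ 0.4551.

0.4551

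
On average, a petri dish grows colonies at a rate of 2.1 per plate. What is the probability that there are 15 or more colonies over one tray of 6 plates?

Over the interval, μ = 2.1 × 6 = 12.6 (a tray of 6 plates = 6 plates).
P(N ≥ 15) = 1 − P(N ≤ 14) = 1 − Σ_{j=0}^{14} e^(−μ) μ^j/j! ≈ 0.2847.

0.2847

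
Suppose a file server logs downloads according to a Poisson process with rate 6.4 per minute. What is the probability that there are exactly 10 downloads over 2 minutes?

Over the interval, μ = 6.4 × 2 = 12.8 (2 minutes).
P(N = 10) = e^(−μ) μ^10/10! = e^(−12.8) · 12.8^10/3628800 ≈ 0.0898.

0.0898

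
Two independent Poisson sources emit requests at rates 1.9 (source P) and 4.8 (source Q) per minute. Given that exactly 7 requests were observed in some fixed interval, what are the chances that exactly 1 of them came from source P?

0.2684

Given the total, each event is independently from source P with probability p = λ_P/(λ_P+λ_Q) = 1.9/6.7 ≈ 0.2836.
So K ~ Binomial(7, 1.9/6.7): P(K = 1) = C(7,1) · (1.9/6.7)^1 · (4.8/6.7)^6 ≈ 0.2684.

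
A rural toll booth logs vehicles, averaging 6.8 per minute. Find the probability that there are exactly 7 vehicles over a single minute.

0.1486

With mean μ = 6.8 per minute,
P(N = 7) = e^(−μ) μ^7/7! = e^(−6.8) · 6.8^7/5040 ≈ 0.1486.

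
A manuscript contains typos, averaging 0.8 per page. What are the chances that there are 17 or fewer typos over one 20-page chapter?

Over the interval, μ = 0.8 × 20 = 16 (a 20-page chapter = 20 pages).
P(N ≤ 17) = Σ_{j=0}^{17} e^(−μ) μ^j/j! ≈ 0.6593.

0.6593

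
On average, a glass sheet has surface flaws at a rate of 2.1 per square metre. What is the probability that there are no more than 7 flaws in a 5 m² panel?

Over the interval, μ = 2.1 × 5 = 10.5 (a 5 m² panel = 5 square metres).
P(N ≤ 7) = Σ_{j=0}^{7} e^(−μ) μ^j/j! ≈ 0.1785.

0.1785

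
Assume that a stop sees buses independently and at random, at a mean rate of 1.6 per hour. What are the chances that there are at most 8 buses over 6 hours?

0.3796

Over the interval, μ = 1.6 × 6 = 9.6 (6 hours).
P(N ≤ 8) = Σ_{j=0}^{8} e^(−μ) μ^j/j! ≈ 0.3796.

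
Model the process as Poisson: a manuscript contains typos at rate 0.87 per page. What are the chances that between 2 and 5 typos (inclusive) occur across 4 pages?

Over the interval, μ = 0.87 × 4 = 3.48 (4 pages).
P(2 ≤ N ≤ 5) = Σ_{j=2}^{5} e^(−3.48) · 3.48^j/j! ≈ 0.7222.

0.7222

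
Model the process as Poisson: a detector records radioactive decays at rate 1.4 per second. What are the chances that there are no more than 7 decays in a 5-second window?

Over the interval, μ = 1.4 × 5 = 7 (a 5-second window = 5 seconds).
P(N ≤ 7) = Σ_{j=0}^{7} e^(−μ) μ^j/j! ≈ 0.5987.

0.5987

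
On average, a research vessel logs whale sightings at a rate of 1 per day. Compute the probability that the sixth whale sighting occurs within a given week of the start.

0.6993

Over the interval, μ = 1 × 7 = 7 (a week = 7 days).
The sixth arrival falls in the interval iff at least 6 events occur there: P(S_6 ≤ t) = P(N ≥ 6) = 1 − P(N ≤ 5) ≈ 0.6993.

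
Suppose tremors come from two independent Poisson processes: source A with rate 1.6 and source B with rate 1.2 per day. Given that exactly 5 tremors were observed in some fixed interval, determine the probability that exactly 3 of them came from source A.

0.3427

Given the total, each event is independently from source A with probability p = λ_A/(λ_A+λ_B) = 1.6/2.8 ≈ 0.5714.
So K ~ Binomial(5, 1.6/2.8): P(K = 3) = C(5,3) · (1.6/2.8)^3 · (1.2/2.8)^2 ≈ 0.3427.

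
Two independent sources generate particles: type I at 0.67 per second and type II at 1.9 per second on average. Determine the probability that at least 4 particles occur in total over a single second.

0.2575

Independent Poisson processes superpose: combined rate λ = 0.67 + 1.9 = 2.57 per second.
So μ = 2.57.
P(N ≥ 4) = 1 − P(N ≤ 3) ≈ 0.2575.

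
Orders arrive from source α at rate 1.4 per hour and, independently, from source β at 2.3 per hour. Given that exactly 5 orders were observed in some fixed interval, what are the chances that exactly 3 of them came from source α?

0.2093

Given the total, each event is independently from source α with probability p = λ_α/(λ_α+λ_β) = 1.4/3.7 ≈ 0.3784.
So K ~ Binomial(5, 1.4/3.7): P(K = 3) = C(5,3) · (1.4/3.7)^3 · (2.3/3.7)^2 ≈ 0.2093.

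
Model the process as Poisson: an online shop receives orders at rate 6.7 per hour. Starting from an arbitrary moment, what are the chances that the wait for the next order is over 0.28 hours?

0.1532

The wait for the next event is exponential with rate λ = 6.7 per hour.
P(T > 0.28) = e^(−λt) = e^(−6.7 × 0.28) = e^(−1.876) ≈ 0.1532.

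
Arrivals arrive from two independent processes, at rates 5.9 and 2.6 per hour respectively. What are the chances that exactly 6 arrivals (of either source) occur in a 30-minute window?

Independent Poisson processes superpose: combined rate λ = 5.9 + 2.6 = 8.5 per hour.
Over the interval, μ = 8.5 × 0.5 = 4.25 (a 30-minute window = 0.5 hours).
P(N = 6) = e^(−4.25) · 4.25^6/6! ≈ 0.1167.

0.1167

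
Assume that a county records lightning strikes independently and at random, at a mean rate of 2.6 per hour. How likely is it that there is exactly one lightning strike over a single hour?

0.1931

With mean μ = 2.6 per hour,
P(N = 1) = e^(−μ) μ^1/1! = e^(−2.6) · 2.6^1/1 ≈ 0.1931.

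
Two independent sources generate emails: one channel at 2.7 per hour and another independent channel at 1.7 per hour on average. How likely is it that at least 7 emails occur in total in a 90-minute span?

0.4892

Independent Poisson processes superpose: combined rate λ = 2.7 + 1.7 = 4.4 per hour.
Over the interval, μ = 4.4 × 1.5 = 6.6 (a 90-minute span = 1.5 hours).
P(N ≥ 7) = 1 − P(N ≤ 6) ≈ 0.4892.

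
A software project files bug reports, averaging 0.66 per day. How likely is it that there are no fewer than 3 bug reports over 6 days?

Over the interval, μ = 0.66 × 6 = 3.96 (6 days).
P(N ≥ 3) = 1 − P(N ≤ 2) = 1 − Σ_{j=0}^{2} e^(−μ) μ^j/j! ≈ 0.7560.

0.7560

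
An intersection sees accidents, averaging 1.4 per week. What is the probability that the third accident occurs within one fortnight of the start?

0.5305

Over the interval, μ = 1.4 × 2 = 2.8 (a fortnight = 2 weeks).
The third arrival falls in the interval iff at least 3 events occur there: P(S_3 ≤ t) = P(N ≥ 3) = 1 − P(N ≤ 2) ≈ 0.5305.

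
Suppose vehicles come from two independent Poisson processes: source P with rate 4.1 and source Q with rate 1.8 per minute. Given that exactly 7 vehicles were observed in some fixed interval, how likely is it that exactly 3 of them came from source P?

0.1018

Given the total, each event is independently from source P with probability p = λ_P/(λ_P+λ_Q) = 4.1/5.9 ≈ 0.6949.
So K ~ Binomial(7, 4.1/5.9): P(K = 3) = C(7,3) · (4.1/5.9)^3 · (1.8/5.9)^4 ≈ 0.1018.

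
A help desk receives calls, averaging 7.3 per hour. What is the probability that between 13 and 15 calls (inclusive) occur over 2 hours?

Over the interval, μ = 7.3 × 2 = 14.6 (2 hours).
P(13 ≤ N ≤ 15) = Σ_{j=13}^{15} e^(−14.6) · 14.6^j/j! ≈ 0.3069.

0.3069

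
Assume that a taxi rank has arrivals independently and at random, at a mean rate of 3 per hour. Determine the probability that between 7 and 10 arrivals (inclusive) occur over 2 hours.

Over the interval, μ = 3 × 2 = 6 (2 hours).
P(7 ≤ N ≤ 10) = Σ_{j=7}^{10} e^(−6) · 6^j/j! ≈ 0.3511.

0.3511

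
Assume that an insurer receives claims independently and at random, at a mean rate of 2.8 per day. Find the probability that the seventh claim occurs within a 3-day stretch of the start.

0.7330

Over the interval, μ = 2.8 × 3 = 8.4 (a 3-day stretch = 3 days).
The seventh arrival falls in the interval iff at least 7 events occur there: P(S_7 ≤ t) = P(N ≥ 7) = 1 − P(N ≤ 6) ≈ 0.7330.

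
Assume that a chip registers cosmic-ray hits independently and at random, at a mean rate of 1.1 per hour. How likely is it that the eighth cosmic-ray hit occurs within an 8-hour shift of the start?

0.6522

Over the interval, μ = 1.1 × 8 = 8.8 (an 8-hour shift = 8 hours).
The eighth arrival falls in the interval iff at least 8 events occur there: P(S_8 ≤ t) = P(N ≥ 8) = 1 − P(N ≤ 7) ≈ 0.6522.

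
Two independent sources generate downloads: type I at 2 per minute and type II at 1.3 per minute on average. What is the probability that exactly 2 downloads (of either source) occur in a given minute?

Independent Poisson processes superpose: combined rate λ = 2 + 1.3 = 3.3 per minute.
So μ = 3.3.
P(N = 2) = e^(−3.3) · 3.3^2/2! ≈ 0.2008.

0.2008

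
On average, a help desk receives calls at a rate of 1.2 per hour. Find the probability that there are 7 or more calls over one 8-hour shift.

0.8426

Over the interval, μ = 1.2 × 8 = 9.6 (an 8-hour shift = 8 hours).
P(N ≥ 7) = 1 − P(N ≤ 6) = 1 − Σ_{j=0}^{6} e^(−μ) μ^j/j! ≈ 0.8426.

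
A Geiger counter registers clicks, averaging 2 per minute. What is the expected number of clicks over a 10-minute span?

E[N] = λt = 2 × 10 = 20 (a 10-minute span = 10 minutes).

20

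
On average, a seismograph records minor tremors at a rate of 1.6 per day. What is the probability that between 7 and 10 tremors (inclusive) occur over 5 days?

Over the interval, μ = 1.6 × 5 = 8 (5 days).
P(7 ≤ N ≤ 10) = Σ_{j=7}^{10} e^(−8) · 8^j/j! ≈ 0.5025.

0.5025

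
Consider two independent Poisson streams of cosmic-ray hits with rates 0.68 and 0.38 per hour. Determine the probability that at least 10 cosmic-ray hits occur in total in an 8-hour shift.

Independent Poisson processes superpose: combined rate λ = 0.68 + 0.38 = 1.06 per hour.
Over the interval, μ = 1.06 × 8 = 8.48 (an 8-hour shift = 8 hours).
P(N ≥ 10) = 1 − P(N ≤ 9) ≈ 0.3444.

0.3444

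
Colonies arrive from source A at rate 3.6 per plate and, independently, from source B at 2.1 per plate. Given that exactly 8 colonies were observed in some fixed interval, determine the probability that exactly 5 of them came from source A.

Given the total, each event is independently from source A with probability p = λ_A/(λ_A+λ_B) = 3.6/5.7 ≈ 0.6316.
So K ~ Binomial(8, 3.6/5.7): P(K = 5) = C(8,5) · (3.6/5.7)^5 · (2.1/5.7)^3 ≈ 0.2814.

0.2814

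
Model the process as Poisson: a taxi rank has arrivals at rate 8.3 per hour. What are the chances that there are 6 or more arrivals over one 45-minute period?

Over the interval, μ = 8.3 × 0.75 = 6.225 (a 45-minute period = 0.75 hours).
P(N ≥ 6) = 1 − P(N ≤ 5) = 1 − Σ_{j=0}^{5} e^(−μ) μ^j/j! ≈ 0.5898.

0.5898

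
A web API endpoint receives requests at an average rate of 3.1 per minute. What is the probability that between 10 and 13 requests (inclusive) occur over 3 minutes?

0.3621

Over the interval, μ = 3.1 × 3 = 9.3 (3 minutes).
P(10 ≤ N ≤ 13) = Σ_{j=10}^{13} e^(−9.3) · 9.3^j/j! ≈ 0.3621.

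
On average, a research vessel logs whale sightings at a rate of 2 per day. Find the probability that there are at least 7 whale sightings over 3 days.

Over the interval, μ = 2 × 3 = 6 (3 days).
P(N ≥ 7) = 1 − P(N ≤ 6) = 1 − Σ_{j=0}^{6} e^(−μ) μ^j/j! ≈ 0.3937.

0.3937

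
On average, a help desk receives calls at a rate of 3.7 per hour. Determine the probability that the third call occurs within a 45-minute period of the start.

Over the interval, μ = 3.7 × 0.75 = 2.775 (a 45-minute period = 0.75 hours).
The third arrival falls in the interval iff at least 3 events occur there: P(S_3 ≤ t) = P(N ≥ 3) = 1 − P(N ≤ 2) ≈ 0.5246.

0.5246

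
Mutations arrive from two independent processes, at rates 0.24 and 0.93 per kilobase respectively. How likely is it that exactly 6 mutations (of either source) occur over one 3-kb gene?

Independent Poisson processes superpose: combined rate λ = 0.24 + 0.93 = 1.17 per kilobase.
Over the interval, μ = 1.17 × 3 = 3.51 (a 3-kb gene = 3 kilobases).
P(N = 6) = e^(−3.51) · 3.51^6/6! ≈ 0.0776.

0.0776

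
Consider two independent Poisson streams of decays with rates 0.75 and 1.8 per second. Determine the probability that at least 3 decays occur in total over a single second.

Independent Poisson processes superpose: combined rate λ = 0.75 + 1.8 = 2.55 per second.
So μ = 2.55.
P(N ≥ 3) = 1 − P(N ≤ 2) ≈ 0.4689.

0.4689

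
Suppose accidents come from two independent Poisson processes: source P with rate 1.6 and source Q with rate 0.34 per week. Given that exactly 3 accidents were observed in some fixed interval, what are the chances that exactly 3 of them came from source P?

0.5610

Given the total, each event is independently from source P with probability p = λ_P/(λ_P+λ_Q) = 1.6/1.94 ≈ 0.8247.
So K ~ Binomial(3, 1.6/1.94): P(K = 3) = C(3,3) · (1.6/1.94)^3 · (0.34/1.94)^0 ≈ 0.5610.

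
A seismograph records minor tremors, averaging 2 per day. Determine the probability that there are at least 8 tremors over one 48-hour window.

0.0511

Over the interval, μ = 2 × 2 = 4 (a 48-hour window = 2 days).
P(N ≥ 8) = 1 − P(N ≤ 7) = 1 − Σ_{j=0}^{7} e^(−μ) μ^j/j! ≈ 0.0511.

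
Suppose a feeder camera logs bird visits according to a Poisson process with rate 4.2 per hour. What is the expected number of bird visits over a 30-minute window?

2.1

E[N] = λt = 4.2 × 0.5 = 2.1 (a 30-minute window = 0.5 hours).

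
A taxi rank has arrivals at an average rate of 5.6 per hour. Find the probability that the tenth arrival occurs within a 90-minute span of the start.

0.3341

Over the interval, μ = 5.6 × 1.5 = 8.4 (a 90-minute span = 1.5 hours).
The tenth arrival falls in the interval iff at least 10 events occur there: P(S_10 ≤ t) = P(N ≥ 10) = 1 − P(N ≤ 9) ≈ 0.3341.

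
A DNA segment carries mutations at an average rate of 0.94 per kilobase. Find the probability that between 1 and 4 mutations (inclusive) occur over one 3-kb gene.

0.7849

Over the interval, μ = 0.94 × 3 = 2.82 (a 3-kb gene = 3 kilobases).
P(1 ≤ N ≤ 4) = Σ_{j=1}^{4} e^(−2.82) · 2.82^j/j! ≈ 0.7849.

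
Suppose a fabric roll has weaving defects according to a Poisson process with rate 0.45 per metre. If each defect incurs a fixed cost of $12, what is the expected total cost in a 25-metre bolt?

E[N] = 0.45 × 25 = 11.25 (a 25-metre bolt = 25 metres); E[cost] = 11.25 × $12 = $135.

$135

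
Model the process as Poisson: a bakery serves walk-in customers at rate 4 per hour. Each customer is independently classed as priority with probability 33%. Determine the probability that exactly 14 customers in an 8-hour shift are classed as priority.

0.0638

Thinning: the customers that are classed as priority themselves form a Poisson process with rate 0.33 × 4 = 1.32 per hour.
Over the interval, μ = 1.32 × 8 = 10.56 (an 8-hour shift = 8 hours).
P(N = 14) = e^(−10.56) · 10.56^14/14! ≈ 0.0638.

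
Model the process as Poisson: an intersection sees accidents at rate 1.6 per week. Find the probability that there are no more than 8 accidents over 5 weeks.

Over the interval, μ = 1.6 × 5 = 8 (5 weeks).
P(N ≤ 8) = Σ_{j=0}^{8} e^(−μ) μ^j/j! ≈ 0.5925.

0.5925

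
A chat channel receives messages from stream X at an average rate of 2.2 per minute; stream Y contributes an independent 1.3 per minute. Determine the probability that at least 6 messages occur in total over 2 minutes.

0.6993

Independent Poisson processes superpose: combined rate λ = 2.2 + 1.3 = 3.5 per minute.
Over the interval, μ = 3.5 × 2 = 7 (2 minutes).
P(N ≥ 6) = 1 − P(N ≤ 5) ≈ 0.6993.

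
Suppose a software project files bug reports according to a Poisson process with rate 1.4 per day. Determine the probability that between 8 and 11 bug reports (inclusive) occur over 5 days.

Over the interval, μ = 1.4 × 5 = 7 (5 days).
P(8 ≤ N ≤ 11) = Σ_{j=8}^{11} e^(−7) · 7^j/j! ≈ 0.3479.

0.3479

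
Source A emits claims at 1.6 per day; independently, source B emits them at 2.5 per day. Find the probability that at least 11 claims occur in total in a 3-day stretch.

Independent Poisson processes superpose: combined rate λ = 1.6 + 2.5 = 4.1 per day.
Over the interval, μ = 4.1 × 3 = 12.3 (a 3-day stretch = 3 days).
P(N ≥ 11) = 1 − P(N ≤ 10) ≈ 0.6834.

0.6834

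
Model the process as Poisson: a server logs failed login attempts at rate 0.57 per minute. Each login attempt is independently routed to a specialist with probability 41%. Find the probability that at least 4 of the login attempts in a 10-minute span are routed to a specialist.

Thinning: the login attempts that are routed to a specialist themselves form a Poisson process with rate 0.41 × 0.57 = 0.2337 per minute.
Over the interval, μ = 0.2337 × 10 = 2.337 (a 10-minute span = 10 minutes).
P(N ≥ 4) = 1 − P(N ≤ 3) ≈ 0.2082.

0.2082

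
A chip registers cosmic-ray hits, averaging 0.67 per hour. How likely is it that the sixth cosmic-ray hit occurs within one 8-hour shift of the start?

Over the interval, μ = 0.67 × 8 = 5.36 (an 8-hour shift = 8 hours).
The sixth arrival falls in the interval iff at least 6 events occur there: P(S_6 ≤ t) = P(N ≥ 6) = 1 − P(N ≤ 5) ≈ 0.4469.

0.4469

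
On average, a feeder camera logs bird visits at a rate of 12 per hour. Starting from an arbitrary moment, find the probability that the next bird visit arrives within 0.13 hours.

0.7899

Inter-arrival times are exponential with rate λ = 12 per hour.
P(T ≤ 0.13) = 1 − e^(−λt) = 1 − e^(−12 × 0.13) = 1 − e^(−1.56) ≈ 0.7899.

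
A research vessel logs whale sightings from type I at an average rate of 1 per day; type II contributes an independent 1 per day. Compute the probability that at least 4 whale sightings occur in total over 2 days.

0.5665

Independent Poisson processes superpose: combined rate λ = 1 + 1 = 2 per day.
Over the interval, μ = 2 × 2 = 4 (2 days).
P(N ≥ 4) = 1 − P(N ≤ 3) ≈ 0.5665.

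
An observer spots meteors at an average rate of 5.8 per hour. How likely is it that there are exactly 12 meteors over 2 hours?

0.1136

Over the interval, μ = 5.8 × 2 = 11.6 (2 hours).
P(N = 12) = e^(−μ) μ^12/12! = e^(−11.6) · 11.6^12/479001600 ≈ 0.1136.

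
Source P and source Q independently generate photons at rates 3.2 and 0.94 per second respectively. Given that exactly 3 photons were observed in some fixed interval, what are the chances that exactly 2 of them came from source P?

0.4070

Given the total, each event is independently from source P with probability p = λ_P/(λ_P+λ_Q) = 3.2/4.14 ≈ 0.7729.
So K ~ Binomial(3, 3.2/4.14): P(K = 2) = C(3,2) · (3.2/4.14)^2 · (0.94/4.14)^1 ≈ 0.4070.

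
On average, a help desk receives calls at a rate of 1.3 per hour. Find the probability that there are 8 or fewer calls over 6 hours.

Over the interval, μ = 1.3 × 6 = 7.8 (6 hours).
P(N ≤ 8) = Σ_{j=0}^{8} e^(−μ) μ^j/j! ≈ 0.6204.

0.6204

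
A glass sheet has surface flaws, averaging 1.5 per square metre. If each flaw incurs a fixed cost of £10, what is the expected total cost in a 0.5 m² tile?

£7.5

E[N] = 1.5 × 0.5 = 0.75 (a 0.5 m² tile = 0.5 square metres); E[cost] = 0.75 × £10 = £7.5.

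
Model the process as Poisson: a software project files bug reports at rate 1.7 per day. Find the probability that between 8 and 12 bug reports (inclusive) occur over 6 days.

0.5695

Over the interval, μ = 1.7 × 6 = 10.2 (6 days).
P(8 ≤ N ≤ 12) = Σ_{j=8}^{12} e^(−10.2) · 10.2^j/j! ≈ 0.5695.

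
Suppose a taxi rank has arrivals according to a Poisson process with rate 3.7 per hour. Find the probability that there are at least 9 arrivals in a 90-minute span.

Over the interval, μ = 3.7 × 1.5 = 5.55 (a 90-minute span = 1.5 hours).
P(N ≥ 9) = 1 − P(N ≤ 8) = 1 − Σ_{j=0}^{8} e^(−μ) μ^j/j! ≈ 0.1099.

0.1099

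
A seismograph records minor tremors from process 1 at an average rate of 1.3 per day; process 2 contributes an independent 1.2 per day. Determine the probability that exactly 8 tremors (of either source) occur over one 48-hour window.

Independent Poisson processes superpose: combined rate λ = 1.3 + 1.2 = 2.5 per day.
Over the interval, μ = 2.5 × 2 = 5 (a 48-hour window = 2 days).
P(N = 8) = e^(−5) · 5^8/8! ≈ 0.0653.

0.0653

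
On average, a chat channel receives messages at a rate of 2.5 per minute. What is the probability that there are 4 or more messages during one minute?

With mean μ = 2.5 per minute,
P(N ≥ 4) = 1 − P(N ≤ 3) = 1 − Σ_{j=0}^{3} e^(−μ) μ^j/j! ≈ 0.2424.

0.2424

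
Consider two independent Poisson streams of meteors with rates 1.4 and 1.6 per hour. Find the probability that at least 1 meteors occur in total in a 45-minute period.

0.8946

Independent Poisson processes superpose: combined rate λ = 1.4 + 1.6 = 3 per hour.
Over the interval, μ = 3 × 0.75 = 2.25 (a 45-minute period = 0.75 hours).
P(N ≥ 1) = 1 − P(N ≤ 0) ≈ 0.8946.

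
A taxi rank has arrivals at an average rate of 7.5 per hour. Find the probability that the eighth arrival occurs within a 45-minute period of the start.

0.2062

Over the interval, μ = 7.5 × 0.75 = 5.625 (a 45-minute period = 0.75 hours).
The eighth arrival falls in the interval iff at least 8 events occur there: P(S_8 ≤ t) = P(N ≥ 8) = 1 − P(N ≤ 7) ≈ 0.2062.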